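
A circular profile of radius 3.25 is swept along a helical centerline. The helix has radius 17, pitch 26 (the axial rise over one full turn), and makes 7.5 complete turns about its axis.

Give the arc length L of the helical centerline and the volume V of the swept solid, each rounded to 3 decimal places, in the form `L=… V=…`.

L=824.497 V=27359.358

2πR = 2π·17 = 106.814150
per-turn = √(106.814150² + 26²) = √(11409.2627 + 676) = √12085.2627 = 109.932992
L = 7.5 × 109.932992 = 824.497439
V = π·3.25² × L = 33.183072 × 824.497439 = 27359.358200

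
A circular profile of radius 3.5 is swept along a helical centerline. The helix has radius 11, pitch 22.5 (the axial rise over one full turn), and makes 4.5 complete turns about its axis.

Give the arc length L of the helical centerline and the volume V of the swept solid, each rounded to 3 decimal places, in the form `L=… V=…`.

L=327.083 V=12587.645

2πR = 2π·11 = 69.115038
per-turn = √(69.115038² + 22.5²) = √(4776.8885 + 506.25) = √5283.1385 = 72.685202
L = 4.5 × 72.685202 = 327.083407
V = π·3.5² × L = 38.484510 × 327.083407 = 12587.644656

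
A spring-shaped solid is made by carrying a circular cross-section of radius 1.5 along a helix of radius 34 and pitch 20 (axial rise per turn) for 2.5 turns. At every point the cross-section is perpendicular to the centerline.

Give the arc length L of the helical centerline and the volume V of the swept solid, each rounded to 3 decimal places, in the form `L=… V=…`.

2πR = 2π·34 = 213.628300
per-turn = √(213.628300² + 20²) = √(45637.0508 + 400) = √46037.0508 = 214.562464
L = 2.5 × 214.562464 = 536.406159
V = π·1.5² × L = 7.068583 × 536.406159 = 3791.631708

L=536.406 V=3791.632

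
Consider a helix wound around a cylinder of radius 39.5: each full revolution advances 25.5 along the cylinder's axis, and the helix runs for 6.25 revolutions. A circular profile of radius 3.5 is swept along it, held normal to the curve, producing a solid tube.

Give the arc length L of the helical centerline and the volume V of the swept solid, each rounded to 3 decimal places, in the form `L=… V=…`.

L=1559.327 V=60009.952

2πR = 2π·39.5 = 248.185820
per-turn = √(248.185820² + 25.5²) = √(61596.2011 + 650.25) = √62246.4511 = 249.492387
L = 6.25 × 249.492387 = 1559.327417
V = π·3.5² × L = 38.484510 × 1559.327417 = 60009.951600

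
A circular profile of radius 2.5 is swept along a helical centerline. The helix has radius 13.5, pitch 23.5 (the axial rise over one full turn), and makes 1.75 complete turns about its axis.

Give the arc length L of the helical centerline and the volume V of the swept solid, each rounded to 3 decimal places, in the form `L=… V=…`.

2πR = 2π·13.5 = 84.823002
per-turn = √(84.823002² + 23.5²) = √(7194.9416 + 552.25) = √7747.1916 = 88.018132
L = 1.75 × 88.018132 = 154.031731
V = π·2.5² × L = 19.634954 × 154.031731 = 3024.405975

L=154.032 V=3024.406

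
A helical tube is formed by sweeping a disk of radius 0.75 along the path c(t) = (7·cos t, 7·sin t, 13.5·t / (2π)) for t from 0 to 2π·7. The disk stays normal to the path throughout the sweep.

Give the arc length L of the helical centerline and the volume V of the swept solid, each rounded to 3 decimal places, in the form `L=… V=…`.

L=322.053 V=569.114

2πR = 2π·7 = 43.982297
per-turn = √(43.982297² + 13.5²) = √(1934.4425 + 182.25) = √2116.6925 = 46.007526
L = 7 × 46.007526 = 322.052683
V = π·0.75² × L = 1.767146 × 322.052683 = 569.114068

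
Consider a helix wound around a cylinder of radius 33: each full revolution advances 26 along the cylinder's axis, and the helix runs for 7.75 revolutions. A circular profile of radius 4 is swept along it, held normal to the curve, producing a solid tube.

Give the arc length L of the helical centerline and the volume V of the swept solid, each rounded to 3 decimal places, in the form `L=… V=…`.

L=1619.509 V=81405.396

2πR = 2π·33 = 207.345115
per-turn = √(207.345115² + 26²) = √(42991.9968 + 676) = √43667.9968 = 208.968889
L = 7.75 × 208.968889 = 1619.508893
V = π·4² × L = 50.265482 × 1619.508893 = 81405.395875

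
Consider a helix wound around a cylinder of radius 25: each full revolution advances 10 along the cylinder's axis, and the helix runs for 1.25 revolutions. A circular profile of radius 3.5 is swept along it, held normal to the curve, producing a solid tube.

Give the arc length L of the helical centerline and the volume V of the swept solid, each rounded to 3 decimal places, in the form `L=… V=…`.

L=196.747 V=7571.713

2πR = 2π·25 = 157.079633
per-turn = √(157.079633² + 10²) = √(24674.0110 + 100) = √24774.0110 = 157.397621
L = 1.25 × 157.397621 = 196.747026
V = π·3.5² × L = 38.484510 × 196.747026 = 7571.712886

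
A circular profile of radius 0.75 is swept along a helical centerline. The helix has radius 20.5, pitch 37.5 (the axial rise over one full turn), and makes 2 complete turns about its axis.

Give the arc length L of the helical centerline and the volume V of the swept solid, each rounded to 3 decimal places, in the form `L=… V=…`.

2πR = 2π·20.5 = 128.805299
per-turn = √(128.805299² + 37.5²) = √(16590.8050 + 1406.25) = √17997.0550 = 134.153103
L = 2 × 134.153103 = 268.306206
V = π·0.75² × L = 1.767146 × 268.306206 = 474.136203

L=268.306 V=474.136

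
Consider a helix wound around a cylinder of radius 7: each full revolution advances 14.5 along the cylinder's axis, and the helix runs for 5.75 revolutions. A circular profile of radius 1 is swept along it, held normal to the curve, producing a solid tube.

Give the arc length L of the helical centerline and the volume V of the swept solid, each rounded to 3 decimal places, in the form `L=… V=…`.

2πR = 2π·7 = 43.982297
per-turn = √(43.982297² + 14.5²) = √(1934.4425 + 210.25) = √2144.6925 = 46.310824
L = 5.75 × 46.310824 = 266.287241
V = π·1² × L = 3.141593 × 266.287241 = 836.566039

L=266.287 V=836.566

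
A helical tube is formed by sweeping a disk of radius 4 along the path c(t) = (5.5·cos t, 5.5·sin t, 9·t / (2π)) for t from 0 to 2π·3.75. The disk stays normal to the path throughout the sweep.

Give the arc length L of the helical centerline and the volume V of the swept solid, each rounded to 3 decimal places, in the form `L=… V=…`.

L=133.913 V=6731.224

2πR = 2π·5.5 = 34.557519
per-turn = √(34.557519² + 9²) = √(1194.2221 + 81) = √1275.2221 = 35.710252
L = 3.75 × 35.710252 = 133.913447
V = π·4² × L = 50.265482 × 133.913447 = 6731.224012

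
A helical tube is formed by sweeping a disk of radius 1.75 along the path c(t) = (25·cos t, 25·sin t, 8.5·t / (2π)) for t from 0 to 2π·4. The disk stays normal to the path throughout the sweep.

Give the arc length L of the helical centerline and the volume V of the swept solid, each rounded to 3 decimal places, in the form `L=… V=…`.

L=629.238 V=6053.977

2πR = 2π·25 = 157.079633
per-turn = √(157.079633² + 8.5²) = √(24674.0110 + 72.25) = √24746.2610 = 157.309443
L = 4 × 157.309443 = 629.237774
V = π·1.75² × L = 9.621128 × 629.237774 = 6053.976851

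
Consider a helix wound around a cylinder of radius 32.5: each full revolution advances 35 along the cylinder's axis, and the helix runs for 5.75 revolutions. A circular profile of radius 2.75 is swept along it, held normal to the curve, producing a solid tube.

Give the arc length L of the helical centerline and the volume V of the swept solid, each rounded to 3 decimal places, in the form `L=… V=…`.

L=1191.292 V=28303.073

2πR = 2π·32.5 = 204.203522
per-turn = √(204.203522² + 35²) = √(41699.0786 + 1225) = √42924.0786 = 207.181270
L = 5.75 × 207.181270 = 1191.292302
V = π·2.75² × L = 23.758294 × 1191.292302 = 28303.073276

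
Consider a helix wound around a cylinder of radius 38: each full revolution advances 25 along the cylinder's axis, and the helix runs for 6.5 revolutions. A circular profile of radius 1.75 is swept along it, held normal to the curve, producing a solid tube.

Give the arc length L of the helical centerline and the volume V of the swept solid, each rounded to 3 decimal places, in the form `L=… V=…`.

2πR = 2π·38 = 238.761042
per-turn = √(238.761042² + 25²) = √(57006.8350 + 625) = √57631.8350 = 240.066314
L = 6.5 × 240.066314 = 1560.431040
V = π·1.75² × L = 9.621128 × 1560.431040 = 15013.105990

L=1560.431 V=15013.106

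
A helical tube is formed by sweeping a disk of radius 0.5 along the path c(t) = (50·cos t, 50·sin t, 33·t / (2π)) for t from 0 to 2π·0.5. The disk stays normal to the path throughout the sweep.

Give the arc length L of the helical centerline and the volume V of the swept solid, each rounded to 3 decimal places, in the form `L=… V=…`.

2πR = 2π·50 = 314.159265
per-turn = √(314.159265² + 33²) = √(98696.0440 + 1089) = √99785.0440 = 315.887708
L = 0.5 × 315.887708 = 157.943854
V = π·0.5² × L = 0.785398 × 157.943854 = 124.048813

L=157.944 V=124.049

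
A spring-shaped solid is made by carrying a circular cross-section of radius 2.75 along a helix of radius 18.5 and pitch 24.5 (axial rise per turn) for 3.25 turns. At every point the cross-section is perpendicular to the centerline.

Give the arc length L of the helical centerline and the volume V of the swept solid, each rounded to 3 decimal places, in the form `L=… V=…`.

L=386.077 V=9172.524

2πR = 2π·18.5 = 116.238928
per-turn = √(116.238928² + 24.5²) = √(13511.4884 + 600.25) = √14111.7384 = 118.792838
L = 3.25 × 118.792838 = 386.076724
V = π·2.75² × L = 23.758294 × 386.076724 = 9172.524496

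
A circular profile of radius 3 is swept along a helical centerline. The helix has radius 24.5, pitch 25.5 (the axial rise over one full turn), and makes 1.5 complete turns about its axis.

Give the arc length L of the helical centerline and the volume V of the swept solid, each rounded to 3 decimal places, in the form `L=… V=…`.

L=234.054 V=6617.712

2πR = 2π·24.5 = 153.938040
per-turn = √(153.938040² + 25.5²) = √(23696.9202 + 650.25) = √24347.1702 = 156.035798
L = 1.5 × 156.035798 = 234.053697
V = π·3² × L = 28.274334 × 234.053697 = 6617.712363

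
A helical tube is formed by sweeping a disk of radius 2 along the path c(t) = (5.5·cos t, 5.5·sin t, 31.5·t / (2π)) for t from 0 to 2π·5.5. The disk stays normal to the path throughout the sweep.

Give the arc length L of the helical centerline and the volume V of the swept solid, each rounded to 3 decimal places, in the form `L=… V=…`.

2πR = 2π·5.5 = 34.557519
per-turn = √(34.557519² + 31.5²) = √(1194.2221 + 992.25) = √2186.4721 = 46.759728
L = 5.5 × 46.759728 = 257.178502
V = π·2² × L = 12.566371 × 257.178502 = 3231.800373

L=257.179 V=3231.800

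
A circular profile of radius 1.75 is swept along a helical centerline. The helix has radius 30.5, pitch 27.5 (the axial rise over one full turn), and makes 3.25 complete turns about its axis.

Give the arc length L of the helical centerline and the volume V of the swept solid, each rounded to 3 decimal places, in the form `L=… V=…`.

L=629.201 V=6053.621

2πR = 2π·30.5 = 191.637152
per-turn = √(191.637152² + 27.5²) = √(36724.7980 + 756.25) = √37481.0480 = 193.600227
L = 3.25 × 193.600227 = 629.200738
V = π·1.75² × L = 9.621128 × 629.200738 = 6053.620529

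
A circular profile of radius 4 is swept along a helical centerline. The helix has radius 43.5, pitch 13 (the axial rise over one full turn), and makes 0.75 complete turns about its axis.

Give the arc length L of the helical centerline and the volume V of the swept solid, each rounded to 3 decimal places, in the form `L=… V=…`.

L=205.221 V=10315.516

2πR = 2π·43.5 = 273.318561
per-turn = √(273.318561² + 13²) = √(74703.0357 + 169) = √74872.0357 = 273.627549
L = 0.75 × 273.627549 = 205.220662
V = π·4² × L = 50.265482 × 205.220662 = 10315.515583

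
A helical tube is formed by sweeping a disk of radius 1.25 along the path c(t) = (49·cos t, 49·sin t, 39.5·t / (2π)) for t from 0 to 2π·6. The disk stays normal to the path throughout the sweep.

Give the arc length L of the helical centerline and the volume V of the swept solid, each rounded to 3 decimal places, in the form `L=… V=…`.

L=1862.398 V=9142.024

2πR = 2π·49 = 307.876080
per-turn = √(307.876080² + 39.5²) = √(94787.6807 + 1560.25) = √96347.9307 = 310.399631
L = 6 × 310.399631 = 1862.397784
V = π·1.25² × L = 4.908739 × 1862.397784 = 9142.023742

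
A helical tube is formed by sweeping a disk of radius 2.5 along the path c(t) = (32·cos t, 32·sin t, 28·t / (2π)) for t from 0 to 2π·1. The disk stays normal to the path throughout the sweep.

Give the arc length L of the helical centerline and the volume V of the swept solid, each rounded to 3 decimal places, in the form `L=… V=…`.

L=203.002 V=3985.939

2πR = 2π·32 = 201.061930
per-turn = √(201.061930² + 28²) = √(40425.8996 + 784) = √41209.8996 = 203.002216
L = 1 × 203.002216 = 203.002216
V = π·2.5² × L = 19.634954 × 203.002216 = 3985.939187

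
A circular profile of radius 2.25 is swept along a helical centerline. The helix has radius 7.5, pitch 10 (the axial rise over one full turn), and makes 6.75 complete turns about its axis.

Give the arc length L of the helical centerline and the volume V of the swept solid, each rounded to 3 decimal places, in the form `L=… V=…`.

2πR = 2π·7.5 = 47.123890
per-turn = √(47.123890² + 10²) = √(2220.6610 + 100) = √2320.6610 = 48.173239
L = 6.75 × 48.173239 = 325.169366
V = π·2.25² × L = 15.904313 × 325.169366 = 5171.595307

L=325.169 V=5171.595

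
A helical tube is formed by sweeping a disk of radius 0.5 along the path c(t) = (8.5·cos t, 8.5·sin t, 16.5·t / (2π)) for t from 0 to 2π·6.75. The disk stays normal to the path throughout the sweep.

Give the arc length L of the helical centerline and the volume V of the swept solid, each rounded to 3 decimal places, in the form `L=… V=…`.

2πR = 2π·8.5 = 53.407075
per-turn = √(53.407075² + 16.5²) = √(2852.3157 + 272.25) = √3124.5657 = 55.897815
L = 6.75 × 55.897815 = 377.310248
V = π·0.5² × L = 0.785398 × 377.310248 = 296.338776

L=377.310 V=296.339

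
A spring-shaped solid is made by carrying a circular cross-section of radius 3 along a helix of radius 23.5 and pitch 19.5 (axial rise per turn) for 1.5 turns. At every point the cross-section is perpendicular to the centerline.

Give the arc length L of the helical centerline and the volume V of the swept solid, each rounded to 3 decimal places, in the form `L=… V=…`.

2πR = 2π·23.5 = 147.654855
per-turn = √(147.654855² + 19.5²) = √(21801.9561 + 380.25) = √22182.2061 = 148.936920
L = 1.5 × 148.936920 = 223.405380
V = π·3² × L = 28.274334 × 223.405380 = 6316.638303

L=223.405 V=6316.638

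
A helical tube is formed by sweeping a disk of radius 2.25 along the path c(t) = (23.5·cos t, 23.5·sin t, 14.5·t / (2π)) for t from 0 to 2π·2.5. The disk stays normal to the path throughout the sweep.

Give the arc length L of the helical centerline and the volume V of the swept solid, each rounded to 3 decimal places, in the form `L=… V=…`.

2πR = 2π·23.5 = 147.654855
per-turn = √(147.654855² + 14.5²) = √(21801.9561 + 210.25) = √22012.2061 = 148.365111
L = 2.5 × 148.365111 = 370.912777
V = π·2.25² × L = 15.904313 × 370.912777 = 5899.112833

L=370.913 V=5899.113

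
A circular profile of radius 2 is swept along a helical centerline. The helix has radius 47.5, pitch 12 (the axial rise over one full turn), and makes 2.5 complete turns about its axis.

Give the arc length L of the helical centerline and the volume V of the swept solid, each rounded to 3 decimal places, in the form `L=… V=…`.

L=746.731 V=9383.700

2πR = 2π·47.5 = 298.451302
per-turn = √(298.451302² + 12²) = √(89073.1797 + 144) = √89217.1797 = 298.692450
L = 2.5 × 298.692450 = 746.731125
V = π·2² × L = 12.566371 × 746.731125 = 9383.700068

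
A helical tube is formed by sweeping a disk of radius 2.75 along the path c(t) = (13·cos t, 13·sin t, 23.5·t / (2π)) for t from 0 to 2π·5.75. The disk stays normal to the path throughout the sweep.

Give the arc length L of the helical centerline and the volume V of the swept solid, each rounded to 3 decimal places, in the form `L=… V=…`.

L=488.720 V=11611.145

2πR = 2π·13 = 81.681409
per-turn = √(81.681409² + 23.5²) = √(6671.8526 + 552.25) = √7224.1026 = 84.994721
L = 5.75 × 84.994721 = 488.719645
V = π·2.75² × L = 23.758294 × 488.719645 = 11611.145225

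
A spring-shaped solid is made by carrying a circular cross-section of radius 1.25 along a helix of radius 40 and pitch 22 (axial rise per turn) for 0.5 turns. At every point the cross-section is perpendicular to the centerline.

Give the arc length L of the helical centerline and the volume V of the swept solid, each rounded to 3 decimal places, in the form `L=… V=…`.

L=126.144 V=619.209

2πR = 2π·40 = 251.327412
per-turn = √(251.327412² + 22²) = √(63165.4682 + 484) = √63649.4682 = 252.288462
L = 0.5 × 252.288462 = 126.144231
V = π·1.25² × L = 4.908739 × 126.144231 = 619.209046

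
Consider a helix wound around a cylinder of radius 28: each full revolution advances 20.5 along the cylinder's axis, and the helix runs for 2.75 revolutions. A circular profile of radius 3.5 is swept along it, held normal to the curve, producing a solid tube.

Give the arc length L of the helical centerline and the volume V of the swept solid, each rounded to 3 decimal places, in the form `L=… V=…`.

L=487.079 V=18744.986

2πR = 2π·28 = 175.929189
per-turn = √(175.929189² + 20.5²) = √(30951.0794 + 420.25) = √31371.3294 = 177.119534
L = 2.75 × 177.119534 = 487.078719
V = π·3.5² × L = 38.484510 × 487.078719 = 18744.985839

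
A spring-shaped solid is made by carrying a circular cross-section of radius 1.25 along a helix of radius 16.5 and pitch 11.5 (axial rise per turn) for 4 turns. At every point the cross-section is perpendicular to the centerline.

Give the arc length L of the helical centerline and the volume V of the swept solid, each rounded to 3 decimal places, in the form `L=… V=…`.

L=417.234 V=2048.091

2πR = 2π·16.5 = 103.672558
per-turn = √(103.672558² + 11.5²) = √(10747.9992 + 132.25) = √10880.2492 = 104.308433
L = 4 × 104.308433 = 417.233732
V = π·1.25² × L = 4.908739 × 417.233732 = 2048.091292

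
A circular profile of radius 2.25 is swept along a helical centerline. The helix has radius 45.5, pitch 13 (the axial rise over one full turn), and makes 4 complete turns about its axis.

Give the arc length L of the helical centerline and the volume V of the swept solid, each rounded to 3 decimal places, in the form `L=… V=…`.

L=1144.721 V=18206.007

2πR = 2π·45.5 = 285.884931
per-turn = √(285.884931² + 13²) = √(81730.1940 + 169) = √81899.1940 = 286.180352
L = 4 × 286.180352 = 1144.721409
V = π·2.25² × L = 15.904313 × 1144.721409 = 18206.007371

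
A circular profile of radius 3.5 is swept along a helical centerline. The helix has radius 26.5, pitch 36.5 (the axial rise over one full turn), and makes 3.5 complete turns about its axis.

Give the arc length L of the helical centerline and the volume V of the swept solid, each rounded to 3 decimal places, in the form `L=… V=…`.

L=596.603 V=22959.990

2πR = 2π·26.5 = 166.504411
per-turn = √(166.504411² + 36.5²) = √(27723.7188 + 1332.25) = √29055.9688 = 170.458114
L = 3.5 × 170.458114 = 596.603400
V = π·3.5² × L = 38.484510 × 596.603400 = 22959.989532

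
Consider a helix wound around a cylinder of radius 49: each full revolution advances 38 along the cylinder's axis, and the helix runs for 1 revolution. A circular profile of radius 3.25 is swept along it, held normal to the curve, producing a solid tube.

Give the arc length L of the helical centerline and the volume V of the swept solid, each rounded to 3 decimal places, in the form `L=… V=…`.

L=310.212 V=10293.798

2πR = 2π·49 = 307.876080
per-turn = √(307.876080² + 38²) = √(94787.6807 + 1444) = √96231.6807 = 310.212315
L = 1 × 310.212315 = 310.212315
V = π·3.25² × L = 33.183072 × 310.212315 = 10293.797725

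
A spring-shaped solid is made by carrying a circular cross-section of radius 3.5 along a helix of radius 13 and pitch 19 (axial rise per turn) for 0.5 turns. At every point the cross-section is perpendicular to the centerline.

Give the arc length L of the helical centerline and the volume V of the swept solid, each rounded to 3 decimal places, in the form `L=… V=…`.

L=41.931 V=1613.696

2πR = 2π·13 = 81.681409
per-turn = √(81.681409² + 19²) = √(6671.8526 + 361) = √7032.8526 = 83.862105
L = 0.5 × 83.862105 = 41.931052
V = π·3.5² × L = 38.484510 × 41.931052 = 1613.696000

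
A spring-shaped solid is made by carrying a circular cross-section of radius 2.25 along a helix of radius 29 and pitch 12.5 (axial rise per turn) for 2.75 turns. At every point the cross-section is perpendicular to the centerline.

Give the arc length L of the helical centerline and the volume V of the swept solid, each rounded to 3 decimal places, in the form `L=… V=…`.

2πR = 2π·29 = 182.212374
per-turn = √(182.212374² + 12.5²) = √(33201.3492 + 156.25) = √33357.5992 = 182.640629
L = 2.75 × 182.640629 = 502.261729
V = π·2.25² × L = 15.904313 × 502.261729 = 7988.127643

L=502.262 V=7988.128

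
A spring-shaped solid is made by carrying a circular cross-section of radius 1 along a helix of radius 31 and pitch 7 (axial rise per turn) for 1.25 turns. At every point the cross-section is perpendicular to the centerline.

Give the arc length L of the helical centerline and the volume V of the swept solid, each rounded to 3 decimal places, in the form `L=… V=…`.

2πR = 2π·31 = 194.778745
per-turn = √(194.778745² + 7²) = √(37938.7593 + 49) = √37987.7593 = 194.904488
L = 1.25 × 194.904488 = 243.630610
V = π·1² × L = 3.141593 × 243.630610 = 765.388133

L=243.631 V=765.388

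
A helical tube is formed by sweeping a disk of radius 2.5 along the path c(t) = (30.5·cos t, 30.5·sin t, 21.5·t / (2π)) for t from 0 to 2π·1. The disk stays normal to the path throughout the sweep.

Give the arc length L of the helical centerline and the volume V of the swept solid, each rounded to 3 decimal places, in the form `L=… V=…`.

2πR = 2π·30.5 = 191.637152
per-turn = √(191.637152² + 21.5²) = √(36724.7980 + 462.25) = √37187.0480 = 192.839436
L = 1 × 192.839436 = 192.839436
V = π·2.5² × L = 19.634954 × 192.839436 = 3786.393467

L=192.839 V=3786.393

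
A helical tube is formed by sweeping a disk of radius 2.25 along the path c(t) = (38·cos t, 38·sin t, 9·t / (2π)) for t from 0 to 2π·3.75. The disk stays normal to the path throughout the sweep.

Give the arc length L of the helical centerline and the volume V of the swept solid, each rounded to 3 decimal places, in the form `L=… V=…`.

2πR = 2π·38 = 238.761042
per-turn = √(238.761042² + 9²) = √(57006.8350 + 81) = √57087.8350 = 238.930607
L = 3.75 × 238.930607 = 895.989777
V = π·2.25² × L = 15.904313 × 895.989777 = 14250.101682

L=895.990 V=14250.102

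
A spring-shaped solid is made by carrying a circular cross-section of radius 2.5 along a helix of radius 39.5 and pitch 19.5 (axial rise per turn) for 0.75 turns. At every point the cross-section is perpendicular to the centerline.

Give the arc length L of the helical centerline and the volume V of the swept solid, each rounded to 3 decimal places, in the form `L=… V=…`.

2πR = 2π·39.5 = 248.185820
per-turn = √(248.185820² + 19.5²) = √(61596.2011 + 380.25) = √61976.4511 = 248.950700
L = 0.75 × 248.950700 = 186.713025
V = π·2.5² × L = 19.634954 × 186.713025 = 3666.101674

L=186.713 V=3666.102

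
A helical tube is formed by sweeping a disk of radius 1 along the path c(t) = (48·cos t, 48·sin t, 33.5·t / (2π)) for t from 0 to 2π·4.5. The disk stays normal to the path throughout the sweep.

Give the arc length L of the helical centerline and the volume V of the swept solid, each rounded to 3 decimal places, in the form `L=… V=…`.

2πR = 2π·48 = 301.592895
per-turn = √(301.592895² + 33.5²) = √(90958.2742 + 1122.25) = √92080.5242 = 303.447729
L = 4.5 × 303.447729 = 1365.514780
V = π·1² × L = 3.141593 × 1365.514780 = 4289.891201

L=1365.515 V=4289.891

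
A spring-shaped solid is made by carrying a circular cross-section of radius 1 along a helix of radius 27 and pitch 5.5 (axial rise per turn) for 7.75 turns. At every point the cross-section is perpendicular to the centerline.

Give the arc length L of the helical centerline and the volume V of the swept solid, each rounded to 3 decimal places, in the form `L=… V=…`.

2πR = 2π·27 = 169.646003
per-turn = √(169.646003² + 5.5²) = √(28779.7664 + 30.25) = √28810.0164 = 169.735136
L = 7.75 × 169.735136 = 1315.447305
V = π·1² × L = 3.141593 × 1315.447305 = 4132.599589

L=1315.447 V=4132.600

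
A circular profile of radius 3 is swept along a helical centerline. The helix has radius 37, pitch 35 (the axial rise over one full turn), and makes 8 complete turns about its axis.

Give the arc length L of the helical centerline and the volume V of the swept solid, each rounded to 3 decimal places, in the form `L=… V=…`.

L=1880.782 V=53177.859

2πR = 2π·37 = 232.477856
per-turn = √(232.477856² + 35²) = √(54045.9537 + 1225) = √55270.9537 = 235.097753
L = 8 × 235.097753 = 1880.782028
V = π·3² × L = 28.274334 × 1880.782028 = 53177.859019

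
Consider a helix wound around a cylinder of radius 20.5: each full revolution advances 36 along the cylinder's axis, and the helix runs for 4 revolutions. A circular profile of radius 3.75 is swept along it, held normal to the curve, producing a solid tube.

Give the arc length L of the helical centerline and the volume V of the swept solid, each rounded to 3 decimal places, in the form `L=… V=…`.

2πR = 2π·20.5 = 128.805299
per-turn = √(128.805299² + 36²) = √(16590.8050 + 1296) = √17886.8050 = 133.741560
L = 4 × 133.741560 = 534.966242
V = π·3.75² × L = 44.178647 × 534.966242 = 23634.084593

L=534.966 V=23634.085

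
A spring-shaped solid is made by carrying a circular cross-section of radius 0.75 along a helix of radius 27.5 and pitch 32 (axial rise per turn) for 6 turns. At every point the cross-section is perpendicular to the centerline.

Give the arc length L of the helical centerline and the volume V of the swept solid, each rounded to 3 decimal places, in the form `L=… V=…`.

2πR = 2π·27.5 = 172.787596
per-turn = √(172.787596² + 32²) = √(29855.5533 + 1024) = √30879.5533 = 175.725790
L = 6 × 175.725790 = 1054.354741
V = π·0.75² × L = 1.767146 × 1054.354741 = 1863.198623

L=1054.355 V=1863.199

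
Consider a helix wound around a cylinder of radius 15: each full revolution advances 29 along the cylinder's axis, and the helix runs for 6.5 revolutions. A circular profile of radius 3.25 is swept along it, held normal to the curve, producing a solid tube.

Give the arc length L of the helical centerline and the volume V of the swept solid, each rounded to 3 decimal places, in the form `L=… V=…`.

2πR = 2π·15 = 94.247780
per-turn = √(94.247780² + 29²) = √(8882.6440 + 841) = √9723.6440 = 98.608539
L = 6.5 × 98.608539 = 640.955503
V = π·3.25² × L = 33.183072 × 640.955503 = 21268.872877

L=640.956 V=21268.873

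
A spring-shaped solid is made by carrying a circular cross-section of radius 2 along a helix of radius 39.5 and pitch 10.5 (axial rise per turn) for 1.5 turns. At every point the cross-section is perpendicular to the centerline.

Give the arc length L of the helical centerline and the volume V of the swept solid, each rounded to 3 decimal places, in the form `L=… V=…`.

2πR = 2π·39.5 = 248.185820
per-turn = √(248.185820² + 10.5²) = √(61596.2011 + 110.25) = √61706.4511 = 248.407832
L = 1.5 × 248.407832 = 372.611748
V = π·2² × L = 12.566371 × 372.611748 = 4682.377323

L=372.612 V=4682.377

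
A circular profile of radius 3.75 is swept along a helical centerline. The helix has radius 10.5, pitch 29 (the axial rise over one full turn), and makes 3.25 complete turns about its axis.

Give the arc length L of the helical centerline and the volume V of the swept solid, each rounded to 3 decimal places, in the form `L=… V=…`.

2πR = 2π·10.5 = 65.973446
per-turn = √(65.973446² + 29²) = √(4352.4955 + 841) = √5193.4955 = 72.065911
L = 3.25 × 72.065911 = 234.214211
V = π·3.75² × L = 44.178647 × 234.214211 = 10347.266879

L=234.214 V=10347.267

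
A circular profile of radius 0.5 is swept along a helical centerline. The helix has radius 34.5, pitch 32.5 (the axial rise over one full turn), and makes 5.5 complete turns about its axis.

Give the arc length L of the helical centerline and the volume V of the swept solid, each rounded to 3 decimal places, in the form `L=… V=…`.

L=1205.560 V=946.844

2πR = 2π·34.5 = 216.769893
per-turn = √(216.769893² + 32.5²) = √(46989.1866 + 1056.25) = √48045.4366 = 219.192693
L = 5.5 × 219.192693 = 1205.559810
V = π·0.5² × L = 0.785398 × 1205.559810 = 946.844461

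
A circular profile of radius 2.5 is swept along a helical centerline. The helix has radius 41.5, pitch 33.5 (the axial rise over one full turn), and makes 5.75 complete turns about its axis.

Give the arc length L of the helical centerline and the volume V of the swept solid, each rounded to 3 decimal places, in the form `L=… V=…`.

L=1511.648 V=29681.142

2πR = 2π·41.5 = 260.752190
per-turn = √(260.752190² + 33.5²) = √(67991.7047 + 1122.25) = √69113.9547 = 262.895330
L = 5.75 × 262.895330 = 1511.648150
V = π·2.5² × L = 19.634954 × 1511.648150 = 29681.142008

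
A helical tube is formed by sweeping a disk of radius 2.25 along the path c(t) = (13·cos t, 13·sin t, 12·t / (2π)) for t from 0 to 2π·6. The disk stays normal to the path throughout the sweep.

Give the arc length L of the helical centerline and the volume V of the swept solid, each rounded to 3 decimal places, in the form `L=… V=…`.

L=495.349 V=7878.186

2πR = 2π·13 = 81.681409
per-turn = √(81.681409² + 12²) = √(6671.8526 + 144) = √6815.8526 = 82.558177
L = 6 × 82.558177 = 495.349061
V = π·2.25² × L = 15.904313 × 495.349061 = 7878.186423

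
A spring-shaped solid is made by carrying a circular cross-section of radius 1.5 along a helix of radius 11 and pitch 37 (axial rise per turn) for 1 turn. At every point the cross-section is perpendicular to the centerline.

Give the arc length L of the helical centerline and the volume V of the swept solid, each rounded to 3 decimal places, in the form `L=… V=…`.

L=78.396 V=554.147

2πR = 2π·11 = 69.115038
per-turn = √(69.115038² + 37²) = √(4776.8885 + 1369) = √6145.8885 = 78.395718
L = 1 × 78.395718 = 78.395718
V = π·1.5² × L = 7.068583 × 78.395718 = 554.146673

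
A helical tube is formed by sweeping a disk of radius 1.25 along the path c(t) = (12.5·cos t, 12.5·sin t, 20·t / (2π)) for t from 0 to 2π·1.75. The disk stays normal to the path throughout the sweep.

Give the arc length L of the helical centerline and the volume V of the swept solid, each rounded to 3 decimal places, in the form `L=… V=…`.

L=141.831 V=696.211

2πR = 2π·12.5 = 78.539816
per-turn = √(78.539816² + 20²) = √(6168.5028 + 400) = √6568.5028 = 81.046300
L = 1.75 × 81.046300 = 141.831025
V = π·1.25² × L = 4.908739 × 141.831025 = 696.211416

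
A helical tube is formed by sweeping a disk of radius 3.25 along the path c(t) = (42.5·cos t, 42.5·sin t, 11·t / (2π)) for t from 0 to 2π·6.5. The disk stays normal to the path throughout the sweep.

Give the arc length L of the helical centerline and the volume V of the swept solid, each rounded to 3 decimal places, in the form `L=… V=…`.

2πR = 2π·42.5 = 267.035376
per-turn = √(267.035376² + 11²) = √(71307.8918 + 121) = √71428.8918 = 267.261841
L = 6.5 × 267.261841 = 1737.201968
V = π·3.25² × L = 33.183072 × 1737.201968 = 57645.698692

L=1737.202 V=57645.699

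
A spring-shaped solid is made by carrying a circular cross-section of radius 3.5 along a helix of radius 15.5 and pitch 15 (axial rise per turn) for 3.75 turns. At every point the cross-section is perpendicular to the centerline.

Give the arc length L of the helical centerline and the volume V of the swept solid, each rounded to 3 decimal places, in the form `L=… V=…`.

L=369.517 V=14220.665

2πR = 2π·15.5 = 97.389372
per-turn = √(97.389372² + 15²) = √(9484.6898 + 225) = √9709.6898 = 98.537758
L = 3.75 × 98.537758 = 369.516594
V = π·3.5² × L = 38.484510 × 369.516594 = 14220.665059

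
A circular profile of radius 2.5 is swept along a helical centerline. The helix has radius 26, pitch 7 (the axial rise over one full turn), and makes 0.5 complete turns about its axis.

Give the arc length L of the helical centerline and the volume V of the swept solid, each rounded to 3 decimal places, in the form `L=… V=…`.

L=81.756 V=1605.282

2πR = 2π·26 = 163.362818
per-turn = √(163.362818² + 7²) = √(26687.4103 + 49) = √26736.4103 = 163.512722
L = 0.5 × 163.512722 = 81.756361
V = π·2.5² × L = 19.634954 × 81.756361 = 1605.282396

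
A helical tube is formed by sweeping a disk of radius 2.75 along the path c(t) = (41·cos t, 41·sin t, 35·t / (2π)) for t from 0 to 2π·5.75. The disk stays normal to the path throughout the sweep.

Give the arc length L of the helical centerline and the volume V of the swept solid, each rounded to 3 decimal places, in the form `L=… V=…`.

L=1494.870 V=35515.555

2πR = 2π·41 = 257.610598
per-turn = √(257.610598² + 35²) = √(66363.2200 + 1225) = √67588.2200 = 259.977345
L = 5.75 × 259.977345 = 1494.869735
V = π·2.75² × L = 23.758294 × 1494.869735 = 35515.555309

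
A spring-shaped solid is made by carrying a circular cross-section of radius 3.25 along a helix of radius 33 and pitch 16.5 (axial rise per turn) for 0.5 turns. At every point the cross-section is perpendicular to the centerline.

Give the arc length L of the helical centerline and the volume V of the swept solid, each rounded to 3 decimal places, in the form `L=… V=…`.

2πR = 2π·33 = 207.345115
per-turn = √(207.345115² + 16.5²) = √(42991.9968 + 272.25) = √43264.2468 = 208.000593
L = 0.5 × 208.000593 = 104.000297
V = π·3.25² × L = 33.183072 × 104.000297 = 3451.049372

L=104.000 V=3451.049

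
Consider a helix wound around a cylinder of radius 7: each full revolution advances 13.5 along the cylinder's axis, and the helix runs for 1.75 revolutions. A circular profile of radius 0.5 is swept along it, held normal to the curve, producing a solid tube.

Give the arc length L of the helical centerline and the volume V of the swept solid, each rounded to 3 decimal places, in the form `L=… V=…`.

L=80.513 V=63.235

2πR = 2π·7 = 43.982297
per-turn = √(43.982297² + 13.5²) = √(1934.4425 + 182.25) = √2116.6925 = 46.007526
L = 1.75 × 46.007526 = 80.513171
V = π·0.5² × L = 0.785398 × 80.513171 = 63.234896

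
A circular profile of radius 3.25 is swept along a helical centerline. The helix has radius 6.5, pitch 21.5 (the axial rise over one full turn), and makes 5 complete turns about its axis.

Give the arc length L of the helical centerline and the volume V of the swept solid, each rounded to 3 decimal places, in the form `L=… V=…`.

L=230.771 V=7657.696

2πR = 2π·6.5 = 40.840704
per-turn = √(40.840704² + 21.5²) = √(1667.9631 + 462.25) = √2130.2131 = 46.154232
L = 5 × 46.154232 = 230.771161
V = π·3.25² × L = 33.183072 × 230.771161 = 7657.696133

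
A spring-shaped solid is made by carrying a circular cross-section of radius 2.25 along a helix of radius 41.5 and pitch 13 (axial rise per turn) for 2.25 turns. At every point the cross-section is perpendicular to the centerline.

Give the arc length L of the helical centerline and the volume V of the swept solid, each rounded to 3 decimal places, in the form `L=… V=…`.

L=587.421 V=9342.529

2πR = 2π·41.5 = 260.752190
per-turn = √(260.752190² + 13²) = √(67991.7047 + 169) = √68160.7047 = 261.076052
L = 2.25 × 261.076052 = 587.421116
V = π·2.25² × L = 15.904313 × 587.421116 = 9342.529181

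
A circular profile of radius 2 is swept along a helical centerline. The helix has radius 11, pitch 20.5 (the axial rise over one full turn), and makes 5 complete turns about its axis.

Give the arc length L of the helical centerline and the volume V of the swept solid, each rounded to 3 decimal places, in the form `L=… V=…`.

2πR = 2π·11 = 69.115038
per-turn = √(69.115038² + 20.5²) = √(4776.8885 + 420.25) = √5197.1385 = 72.091182
L = 5 × 72.091182 = 360.455910
V = π·2² × L = 12.566371 × 360.455910 = 4529.622559

L=360.456 V=4529.623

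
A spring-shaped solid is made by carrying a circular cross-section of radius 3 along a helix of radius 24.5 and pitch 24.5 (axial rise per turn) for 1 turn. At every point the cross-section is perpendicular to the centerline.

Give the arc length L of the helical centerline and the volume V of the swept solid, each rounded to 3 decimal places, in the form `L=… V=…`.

L=155.875 V=4407.276

2πR = 2π·24.5 = 153.938040
per-turn = √(153.938040² + 24.5²) = √(23696.9202 + 600.25) = √24297.1702 = 155.875496
L = 1 × 155.875496 = 155.875496
V = π·3² × L = 28.274334 × 155.875496 = 4407.275810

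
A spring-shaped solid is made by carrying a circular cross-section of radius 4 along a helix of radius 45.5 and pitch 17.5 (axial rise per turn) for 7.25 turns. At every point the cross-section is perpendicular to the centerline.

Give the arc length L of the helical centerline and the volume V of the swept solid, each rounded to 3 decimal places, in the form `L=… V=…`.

2πR = 2π·45.5 = 285.884931
per-turn = √(285.884931² + 17.5²) = √(81730.1940 + 306.25) = √82036.4440 = 286.420048
L = 7.25 × 286.420048 = 2076.545350
V = π·4² × L = 50.265482 × 2076.545350 = 104378.553857

L=2076.545 V=104378.554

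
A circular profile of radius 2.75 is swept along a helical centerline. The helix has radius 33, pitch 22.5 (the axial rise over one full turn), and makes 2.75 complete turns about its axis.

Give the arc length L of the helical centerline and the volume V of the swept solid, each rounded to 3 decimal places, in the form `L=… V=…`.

L=573.546 V=13626.485

2πR = 2π·33 = 207.345115
per-turn = √(207.345115² + 22.5²) = √(42991.9968 + 506.25) = √43498.2468 = 208.562333
L = 2.75 × 208.562333 = 573.546416
V = π·2.75² × L = 23.758294 × 573.546416 = 13626.484626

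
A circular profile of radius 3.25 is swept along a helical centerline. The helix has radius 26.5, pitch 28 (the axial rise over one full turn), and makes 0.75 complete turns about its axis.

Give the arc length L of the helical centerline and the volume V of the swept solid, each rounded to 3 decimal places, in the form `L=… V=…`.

2πR = 2π·26.5 = 166.504411
per-turn = √(166.504411² + 28²) = √(27723.7188 + 784) = √28507.7188 = 168.842290
L = 0.75 × 168.842290 = 126.631717
V = π·3.25² × L = 33.183072 × 126.631717 = 4202.029441

L=126.632 V=4202.029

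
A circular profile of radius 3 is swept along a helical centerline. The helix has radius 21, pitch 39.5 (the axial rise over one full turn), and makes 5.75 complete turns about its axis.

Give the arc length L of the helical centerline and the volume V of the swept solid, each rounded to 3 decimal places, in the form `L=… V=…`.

2πR = 2π·21 = 131.946891
per-turn = √(131.946891² + 39.5²) = √(17409.9822 + 1560.25) = √18970.2322 = 137.732466
L = 5.75 × 137.732466 = 791.961679
V = π·3² × L = 28.274334 × 791.961679 = 22392.188932

L=791.962 V=22392.189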